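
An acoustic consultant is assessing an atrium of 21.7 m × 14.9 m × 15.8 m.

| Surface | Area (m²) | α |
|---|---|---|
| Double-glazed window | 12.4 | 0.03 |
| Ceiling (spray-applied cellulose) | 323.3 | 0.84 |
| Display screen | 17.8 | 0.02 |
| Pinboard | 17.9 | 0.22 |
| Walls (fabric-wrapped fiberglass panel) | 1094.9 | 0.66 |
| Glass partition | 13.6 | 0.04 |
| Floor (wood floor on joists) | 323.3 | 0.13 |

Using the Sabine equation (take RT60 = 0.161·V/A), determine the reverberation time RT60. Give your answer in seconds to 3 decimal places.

0.790 s

Equivalent absorption area: A = 12.4·0.03 + 323.3·0.84 + 17.8·0.02 + 17.9·0.22 + 1094.9·0.66 + 13.6·0.04 + 323.3·0.13 = 1041.445 m².
V = 21.7·14.9·15.8 = 5108.614 m³.
Sabine: RT60 = 0.161 × 5108.614 / 1041.445 = 0.790 s.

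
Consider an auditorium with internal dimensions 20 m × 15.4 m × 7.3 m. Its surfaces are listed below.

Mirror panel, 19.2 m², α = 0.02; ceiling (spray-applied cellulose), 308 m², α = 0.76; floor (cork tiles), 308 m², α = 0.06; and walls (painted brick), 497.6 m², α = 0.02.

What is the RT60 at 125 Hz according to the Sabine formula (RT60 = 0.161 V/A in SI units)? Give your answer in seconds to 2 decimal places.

1.38 s

A = Σ Sᵢαᵢ = 19.2·0.02 + 308·0.76 + 308·0.06 + 497.6·0.02 = 262.896 sabins.
V = 20·15.4·7.3 = 2248.4 m³.
Sabine: RT60 = 0.161 × 2248.4 / 262.896 = 1.38 s.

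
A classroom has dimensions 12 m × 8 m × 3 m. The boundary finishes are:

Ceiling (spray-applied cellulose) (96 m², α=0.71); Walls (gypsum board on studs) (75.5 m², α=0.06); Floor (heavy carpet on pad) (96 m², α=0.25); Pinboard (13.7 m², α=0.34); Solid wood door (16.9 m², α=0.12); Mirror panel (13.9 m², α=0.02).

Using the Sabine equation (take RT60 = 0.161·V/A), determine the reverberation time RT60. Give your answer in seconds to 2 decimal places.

A = Σ Sᵢαᵢ = 96×0.71 + 75.5×0.06 + 96×0.25 + 13.7×0.34 + 16.9×0.12 + 13.9×0.02 = 103.654 sabins.
Volume V = 12 × 8 × 3 = 288 m³.
T = 0.161 V/A = 0.161·288/103.654 = 0.45 s.

0.45 s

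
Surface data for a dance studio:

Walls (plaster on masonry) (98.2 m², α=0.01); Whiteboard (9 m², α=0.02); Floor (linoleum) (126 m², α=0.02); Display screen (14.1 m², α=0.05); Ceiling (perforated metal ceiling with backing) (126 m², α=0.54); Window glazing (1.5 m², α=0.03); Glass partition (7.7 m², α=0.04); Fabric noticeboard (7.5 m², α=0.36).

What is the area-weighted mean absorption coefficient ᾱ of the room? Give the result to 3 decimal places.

0.194

Total surface area S = 390.0 m².
A = 98.2×0.01 + 9×0.02 + 126×0.02 + 14.1×0.05 + 126×0.54 + 1.5×0.03 + 7.7×0.04 + 7.5×0.36 = 75.480 sabins.
ᾱ = 75.480 / 390.0 = 0.194.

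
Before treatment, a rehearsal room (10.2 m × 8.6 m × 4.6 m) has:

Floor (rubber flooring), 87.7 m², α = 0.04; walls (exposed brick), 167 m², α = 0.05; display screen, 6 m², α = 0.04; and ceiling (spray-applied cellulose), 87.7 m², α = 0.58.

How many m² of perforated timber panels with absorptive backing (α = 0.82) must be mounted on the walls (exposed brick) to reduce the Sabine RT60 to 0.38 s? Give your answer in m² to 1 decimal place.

A₁ = Σ Sᵢαᵢ = 87.7·0.04 + 167·0.05 + 6·0.04 + 87.7·0.58 = 62.964 sabins.
V = 403.512 m³. Target absorption A₂ = 0.161 × 403.512 / 0.38 = 170.962 sabins.
Absorption to add: 170.962 − 62.964 = 107.998 sabins.
Each m² of panel replacing the walls (exposed brick) adds (0.82 − 0.05) = 0.77 sabins.
Panel area = 107.998 / 0.77 = 140.3 m².

140.3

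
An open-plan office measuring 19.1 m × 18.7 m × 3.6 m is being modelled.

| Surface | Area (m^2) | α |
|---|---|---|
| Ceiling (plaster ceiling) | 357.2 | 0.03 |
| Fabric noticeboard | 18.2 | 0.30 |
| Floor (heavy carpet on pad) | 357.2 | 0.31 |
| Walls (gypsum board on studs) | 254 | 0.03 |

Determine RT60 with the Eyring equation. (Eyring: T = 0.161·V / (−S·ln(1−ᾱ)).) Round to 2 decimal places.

Total surface area S = 357.2 + 18.2 + 357.2 + 254 = 986.6 m^2.
Absorption A = 357.2·0.03 + 18.2·0.30 + 357.2·0.31 + 254·0.03 = 134.528 sabins.
ᾱ = 134.528 / 986.6 = 0.1364.
Eyring denominator: −S ln(1−ᾱ) = 144.681.
V = 19.1 × 18.7 × 3.6 = 1285.812 m³.
RT60 = 0.161 × 1285.812 / 144.681 = 1.43 s.

1.43 s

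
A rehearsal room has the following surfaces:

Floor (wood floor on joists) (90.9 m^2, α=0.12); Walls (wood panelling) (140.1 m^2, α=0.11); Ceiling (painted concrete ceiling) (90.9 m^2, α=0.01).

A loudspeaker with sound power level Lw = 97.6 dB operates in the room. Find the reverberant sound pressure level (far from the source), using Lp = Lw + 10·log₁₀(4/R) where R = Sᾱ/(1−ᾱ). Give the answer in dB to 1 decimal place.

Σ(Sᵢαᵢ) = 90.9×0.12 + 140.1×0.11 + 90.9×0.01 = 27.228; total area S = 321.9 m^2.
ᾱ = 27.228/321.9 = 0.0846; R = Sᾱ/(1−ᾱ) = 27.228/(1−0.0846) = 29.744 m^2.
Lp = Lw + 10 log₁₀(4/R) = 97.6 -8.71 = 88.9 dB.

88.9 dB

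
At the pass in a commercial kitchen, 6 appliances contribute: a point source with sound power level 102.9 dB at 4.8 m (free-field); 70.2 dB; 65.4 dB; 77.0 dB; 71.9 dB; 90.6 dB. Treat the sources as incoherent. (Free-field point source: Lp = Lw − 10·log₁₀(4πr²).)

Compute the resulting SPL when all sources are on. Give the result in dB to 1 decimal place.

Source at 4.8 m: Lp = 102.9 − 10·log₁₀(4π·4.8²) = 102.9 − 10·log₁₀(289.529) = 78.3 dB.
Σ 10^(Lᵢ/10) = 1.295e+09.
L_total = 10·log₁₀(1.295e+09) = 91.1 dB.

91.1 dB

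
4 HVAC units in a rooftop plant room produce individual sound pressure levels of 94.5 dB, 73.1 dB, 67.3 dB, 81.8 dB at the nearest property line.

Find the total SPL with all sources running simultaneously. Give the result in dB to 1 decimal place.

Σ 10^(Lᵢ/10) = 2.996e+09.
L_total = 10·log₁₀(2.996e+09) = 94.8 dB.

94.8 dB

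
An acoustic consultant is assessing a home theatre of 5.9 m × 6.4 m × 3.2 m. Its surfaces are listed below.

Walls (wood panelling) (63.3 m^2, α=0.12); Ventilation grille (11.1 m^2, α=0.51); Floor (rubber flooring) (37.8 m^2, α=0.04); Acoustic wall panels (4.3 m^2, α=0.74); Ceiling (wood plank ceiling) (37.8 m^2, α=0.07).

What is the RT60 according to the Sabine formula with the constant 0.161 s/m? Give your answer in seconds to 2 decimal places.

A = Σ Sᵢαᵢ = 63.3×0.12 + 11.1×0.51 + 37.8×0.04 + 4.3×0.74 + 37.8×0.07 = 20.597 sabins.
Room volume: 120.832 m³.
RT60 = 0.161 · V / A = 0.161 × 120.832 / 20.597 = 0.94 s.

0.94 sec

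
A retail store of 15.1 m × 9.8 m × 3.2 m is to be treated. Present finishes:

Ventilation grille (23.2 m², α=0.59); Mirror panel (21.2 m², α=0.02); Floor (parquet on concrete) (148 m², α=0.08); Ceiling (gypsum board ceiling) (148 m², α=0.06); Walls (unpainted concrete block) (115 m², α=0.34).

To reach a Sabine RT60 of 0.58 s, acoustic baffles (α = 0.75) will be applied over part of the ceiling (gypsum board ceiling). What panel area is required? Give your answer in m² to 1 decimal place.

A₁ = Σ Sᵢαᵢ = 23.2·0.59 + 21.2·0.02 + 148·0.08 + 148·0.06 + 115·0.34 = 73.932 sabins.
V = 473.536 m³. Target absorption A₂ = 0.161 × 473.536 / 0.58 = 131.447 sabins.
ΔA needed = 131.447 − 73.932 = 57.515 sabins.
Net gain per m²: Δα = 0.75 − 0.06 = 0.69.
Area = ΔA/Δα = 57.515/0.69 = 83.4 m².

83.4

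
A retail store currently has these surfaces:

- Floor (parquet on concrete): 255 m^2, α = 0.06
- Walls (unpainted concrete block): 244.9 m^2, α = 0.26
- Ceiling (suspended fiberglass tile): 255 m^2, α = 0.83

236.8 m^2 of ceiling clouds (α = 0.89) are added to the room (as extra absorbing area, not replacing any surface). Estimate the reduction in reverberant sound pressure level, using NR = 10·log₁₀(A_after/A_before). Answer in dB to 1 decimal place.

Total absorption A_before = 255×0.06 + 244.9×0.26 + 255×0.83
  = 15.300 + 63.674 + 211.650 = 290.624 m^2 sabins.
Treatment contributes 236.8·0.89 = 210.752 sabins.
A_after = 290.624 + 210.752 = 501.376 sabins.
NR = 10·log₁₀(501.376/290.624) = 2.4 dB.

2.4 dB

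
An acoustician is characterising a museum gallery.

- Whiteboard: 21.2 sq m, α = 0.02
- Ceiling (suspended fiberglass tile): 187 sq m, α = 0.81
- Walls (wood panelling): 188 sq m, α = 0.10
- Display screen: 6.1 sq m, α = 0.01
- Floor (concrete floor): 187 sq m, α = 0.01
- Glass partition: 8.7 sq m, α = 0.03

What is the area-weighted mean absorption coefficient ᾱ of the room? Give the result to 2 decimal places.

S = Σ Sᵢ = 21.2 + 187 + 188 + 6.1 + 187 + 8.7 = 598.0 sq m.
A = 21.2·0.02 + 187·0.81 + 188·0.10 + 6.1·0.01 + 187·0.01 + 8.7·0.03 = 172.886 sabins.
ᾱ = 172.886 / 598.0 = 0.29.

0.29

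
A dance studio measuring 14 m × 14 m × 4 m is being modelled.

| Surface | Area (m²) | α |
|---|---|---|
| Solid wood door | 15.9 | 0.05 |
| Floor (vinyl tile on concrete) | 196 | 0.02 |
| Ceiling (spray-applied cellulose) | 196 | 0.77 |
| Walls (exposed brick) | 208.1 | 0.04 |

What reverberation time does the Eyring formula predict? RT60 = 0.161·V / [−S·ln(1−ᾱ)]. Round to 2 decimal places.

Total surface area S = 15.9 + 196 + 196 + 208.1 = 616.0 m².
Σ(Sᵢαᵢ) = 15.9×0.05 + 196×0.02 + 196×0.77 + 208.1×0.04 = 163.959.
Mean coefficient ᾱ = A/S = 0.2662.
−S·ln(1−ᾱ) = −616.0 × ln(1 − 0.2662) = 190.664.
V = 14 × 14 × 4 = 784 m³.
RT60 = 0.161 × 784 / 190.664 = 0.66 s.

0.66 s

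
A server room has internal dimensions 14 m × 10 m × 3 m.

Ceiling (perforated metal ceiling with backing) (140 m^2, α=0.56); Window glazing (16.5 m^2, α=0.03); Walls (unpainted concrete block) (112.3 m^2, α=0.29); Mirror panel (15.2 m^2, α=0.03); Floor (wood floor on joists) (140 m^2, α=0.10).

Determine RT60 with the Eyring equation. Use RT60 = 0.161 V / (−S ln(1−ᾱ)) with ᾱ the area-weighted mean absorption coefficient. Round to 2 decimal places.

S = Σ Sᵢ = 424.0 m^2.
Absorption A = 140·0.56 + 16.5·0.03 + 112.3·0.29 + 15.2·0.03 + 140·0.10 = 125.918 sabins.
Mean coefficient ᾱ = A/S = 0.2970.
−S·ln(1−ᾱ) = −424.0 × ln(1 − 0.2970) = 149.417.
V = 14 × 10 × 3 = 420 m³.
RT60 = 0.161 × 420 / 149.417 = 0.45 s.

0.45 s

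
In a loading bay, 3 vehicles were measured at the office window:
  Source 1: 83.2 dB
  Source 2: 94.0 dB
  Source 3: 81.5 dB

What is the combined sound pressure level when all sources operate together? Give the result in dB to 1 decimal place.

Σ 10^(Lᵢ/10) = 2.862e+09.
L_total = 10·log₁₀(2.862e+09) = 94.6 dB.

94.6 dB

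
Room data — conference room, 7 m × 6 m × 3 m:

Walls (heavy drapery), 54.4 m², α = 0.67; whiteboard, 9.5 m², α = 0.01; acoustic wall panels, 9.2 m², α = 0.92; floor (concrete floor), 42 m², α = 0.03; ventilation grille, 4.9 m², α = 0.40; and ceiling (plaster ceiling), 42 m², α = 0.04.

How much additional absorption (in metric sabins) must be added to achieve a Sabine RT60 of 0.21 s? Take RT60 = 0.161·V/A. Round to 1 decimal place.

Equivalent absorption area: A₁ = 54.4·0.67 + 9.5·0.01 + 9.2·0.92 + 42·0.03 + 4.9·0.40 + 42·0.04 = 49.907 m².
For T = 0.21 s, need A₂ = 0.161·V/T = 0.161·126/0.21 = 96.600 sabins.
ΔA = A₂ − A₁ = 96.600 − 49.907 = 46.7 sabins.

46.7 sabins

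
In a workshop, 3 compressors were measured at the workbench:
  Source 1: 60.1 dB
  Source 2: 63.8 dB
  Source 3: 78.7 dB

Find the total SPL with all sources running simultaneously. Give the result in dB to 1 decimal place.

Σ 10^(Lᵢ/10) = 7.755e+07.
Back to dB: 10·log₁₀ Σ = 78.9 dB.

78.9 dB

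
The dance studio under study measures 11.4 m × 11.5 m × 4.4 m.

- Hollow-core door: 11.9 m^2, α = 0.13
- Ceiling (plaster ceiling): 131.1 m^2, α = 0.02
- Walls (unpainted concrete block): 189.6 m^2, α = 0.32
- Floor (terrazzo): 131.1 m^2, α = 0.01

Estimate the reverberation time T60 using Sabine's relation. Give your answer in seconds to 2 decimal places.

Total absorption A = 11.9*0.13 + 131.1*0.02 + 189.6*0.32 + 131.1*0.01
  = 1.547 + 2.622 + 60.672 + 1.311 = 66.152 m^2 sabins.
V = 11.4·11.5·4.4 = 576.84 m³.
RT60 = 0.161 · V / A = 0.161 × 576.84 / 66.152 = 1.40 s.

1.40 s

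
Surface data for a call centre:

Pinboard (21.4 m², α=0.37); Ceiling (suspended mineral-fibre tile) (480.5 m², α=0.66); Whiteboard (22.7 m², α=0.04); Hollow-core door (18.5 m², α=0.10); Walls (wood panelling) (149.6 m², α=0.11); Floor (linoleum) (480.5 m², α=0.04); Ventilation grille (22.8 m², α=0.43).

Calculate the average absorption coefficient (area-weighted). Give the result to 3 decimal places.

S = Σ Sᵢ = 21.4 + 480.5 + 22.7 + 18.5 + 149.6 + 480.5 + 22.8 = 1196.0 m².
Σ(Sᵢαᵢ) = 21.4·0.37 + 480.5·0.66 + 22.7·0.04 + 18.5·0.10 + 149.6·0.11 + 480.5·0.04 + 22.8·0.43 = 373.286.
ᾱ = A/S = 0.312.

0.312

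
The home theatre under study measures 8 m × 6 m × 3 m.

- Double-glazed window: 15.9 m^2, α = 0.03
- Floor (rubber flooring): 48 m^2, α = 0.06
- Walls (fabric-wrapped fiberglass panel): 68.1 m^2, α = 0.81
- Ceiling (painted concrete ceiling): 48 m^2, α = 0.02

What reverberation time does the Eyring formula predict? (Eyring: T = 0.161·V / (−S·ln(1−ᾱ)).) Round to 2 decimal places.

0.32 s

S = Σ Sᵢ = 180.0 m^2.
Σ(Sᵢαᵢ) = 15.9×0.03 + 48×0.06 + 68.1×0.81 + 48×0.02 = 59.478.
Mean coefficient ᾱ = A/S = 0.3304.
−S·ln(1−ᾱ) = −180.0 × ln(1 − 0.3304) = 72.193.
V = 8 × 6 × 3 = 144 m³.
T = 0.161·V/[−S·ln(1−ᾱ)] = 0.161·144/72.193 = 0.32 s.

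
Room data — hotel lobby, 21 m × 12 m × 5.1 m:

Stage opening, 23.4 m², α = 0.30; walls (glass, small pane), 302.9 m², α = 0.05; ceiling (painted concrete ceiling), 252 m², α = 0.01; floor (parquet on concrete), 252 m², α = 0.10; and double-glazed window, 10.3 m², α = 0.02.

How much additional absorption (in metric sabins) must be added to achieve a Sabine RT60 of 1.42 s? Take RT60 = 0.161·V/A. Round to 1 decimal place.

Summing Sᵢαᵢ: 7.020 + 15.145 + 2.520 + 25.200 + 0.206 → A₁ = 50.091 sabins.
Target A₂ = 0.161·1285.2/1.42 = 145.716 sabins (V = 1285.2 m³).
Additional absorption ΔA = 145.716 − 50.091 = 95.6 sabins.

95.6 sabins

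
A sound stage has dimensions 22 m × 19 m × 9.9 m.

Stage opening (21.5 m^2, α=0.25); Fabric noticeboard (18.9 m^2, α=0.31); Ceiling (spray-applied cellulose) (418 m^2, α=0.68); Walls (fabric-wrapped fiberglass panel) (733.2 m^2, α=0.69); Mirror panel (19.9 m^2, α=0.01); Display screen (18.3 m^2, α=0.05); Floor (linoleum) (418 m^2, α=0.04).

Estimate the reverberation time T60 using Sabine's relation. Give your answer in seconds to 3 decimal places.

0.813 sec

Total absorption A = 21.5*0.25 + 18.9*0.31 + 418*0.68 + 733.2*0.69 + 19.9*0.01 + 18.3*0.05 + 418*0.04
  = 5.375 + 5.859 + 284.240 + 505.908 + 0.199 + 0.915 + 16.720 = 819.216 m^2 sabins.
Volume V = 22 × 19 × 9.9 = 4138.2 m³.
RT60 = 0.161 · V / A = 0.161 × 4138.2 / 819.216 = 0.813 s.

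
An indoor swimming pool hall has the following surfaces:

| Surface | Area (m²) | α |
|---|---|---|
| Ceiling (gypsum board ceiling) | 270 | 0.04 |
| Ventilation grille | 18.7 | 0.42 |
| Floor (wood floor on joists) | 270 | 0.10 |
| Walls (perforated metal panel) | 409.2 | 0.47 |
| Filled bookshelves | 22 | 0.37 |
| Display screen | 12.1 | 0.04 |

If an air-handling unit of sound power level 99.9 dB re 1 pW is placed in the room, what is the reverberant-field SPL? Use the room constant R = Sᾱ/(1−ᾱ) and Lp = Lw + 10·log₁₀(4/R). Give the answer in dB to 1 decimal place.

80.8 dB

Σ(Sᵢαᵢ) = 270·0.04 + 18.7·0.42 + 270·0.10 + 409.2·0.47 + 22·0.37 + 12.1·0.04 = 246.602; total area S = 1002.0 m².
ᾱ = 246.602/1002.0 = 0.2461; R = Sᾱ/(1−ᾱ) = 246.602/(1−0.2461) = 327.102 m².
Lp = Lw + 10 log₁₀(4/R) = 99.9 -19.13 = 80.8 dB.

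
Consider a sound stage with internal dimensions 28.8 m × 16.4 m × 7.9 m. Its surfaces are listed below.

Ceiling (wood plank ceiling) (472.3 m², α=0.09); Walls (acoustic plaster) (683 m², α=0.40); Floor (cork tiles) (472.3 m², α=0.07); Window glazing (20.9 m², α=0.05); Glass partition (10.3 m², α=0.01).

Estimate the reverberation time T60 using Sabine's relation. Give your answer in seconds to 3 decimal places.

1.717 s

Total absorption A = 472.3·0.09 + 683·0.40 + 472.3·0.07 + 20.9·0.05 + 10.3·0.01
  = 42.507 + 273.200 + 33.061 + 1.045 + 0.103 = 349.916 m² sabins.
Room volume: 3731.328 m³.
Sabine: RT60 = 0.161 × 3731.328 / 349.916 = 1.717 s.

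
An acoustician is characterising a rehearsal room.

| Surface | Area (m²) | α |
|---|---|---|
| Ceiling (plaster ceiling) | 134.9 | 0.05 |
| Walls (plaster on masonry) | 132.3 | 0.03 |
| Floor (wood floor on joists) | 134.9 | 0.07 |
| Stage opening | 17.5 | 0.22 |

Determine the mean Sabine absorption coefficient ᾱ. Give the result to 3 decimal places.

S = Σ Sᵢ = 134.9 + 132.3 + 134.9 + 17.5 = 419.6 m².
Weighted sum Σ Sα = 24.007.
ᾱ = A/S = 0.057.

0.057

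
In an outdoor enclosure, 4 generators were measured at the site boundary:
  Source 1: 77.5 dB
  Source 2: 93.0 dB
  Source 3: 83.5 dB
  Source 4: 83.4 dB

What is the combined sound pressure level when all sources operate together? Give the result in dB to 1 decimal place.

Σ 10^(Lᵢ/10) = 2.494e+09.
Back to dB: 10·log₁₀ Σ = 94.0 dB.

94.0 dB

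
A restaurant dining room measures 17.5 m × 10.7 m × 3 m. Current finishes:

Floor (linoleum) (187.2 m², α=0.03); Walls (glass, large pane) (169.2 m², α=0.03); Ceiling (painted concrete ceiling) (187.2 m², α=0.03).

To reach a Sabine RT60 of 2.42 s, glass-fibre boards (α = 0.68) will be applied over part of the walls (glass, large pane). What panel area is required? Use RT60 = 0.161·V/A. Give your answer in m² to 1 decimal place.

Equivalent absorption area: A₁ = 187.2×0.03 + 169.2×0.03 + 187.2×0.03 = 16.308 m².
Required A₂ = 0.161·561.75/2.42 = 37.373 sabins.
ΔA needed = 37.373 − 16.308 = 21.065 sabins.
Each m² of panel replacing the walls (glass, large pane) adds (0.68 − 0.03) = 0.65 sabins.
Panel area = 21.065 / 0.65 = 32.4 m².

32.4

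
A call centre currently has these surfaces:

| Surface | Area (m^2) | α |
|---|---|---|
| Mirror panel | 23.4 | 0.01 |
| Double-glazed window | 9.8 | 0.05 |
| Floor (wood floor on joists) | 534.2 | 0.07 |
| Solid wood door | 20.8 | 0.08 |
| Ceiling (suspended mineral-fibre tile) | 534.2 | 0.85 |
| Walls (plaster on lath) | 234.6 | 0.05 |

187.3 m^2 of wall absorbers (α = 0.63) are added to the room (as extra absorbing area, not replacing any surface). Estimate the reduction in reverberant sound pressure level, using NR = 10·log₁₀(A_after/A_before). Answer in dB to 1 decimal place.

Total absorption A_before = 23.4×0.01 + 9.8×0.05 + 534.2×0.07 + 20.8×0.08 + 534.2×0.85 + 234.6×0.05
  = 0.234 + 0.490 + 37.394 + 1.664 + 454.070 + 11.730 = 505.582 m^2 sabins.
Treatment contributes 187.3·0.63 = 117.999 sabins.
A_after = 505.582 + 117.999 = 623.581 sabins.
Reduction = 10 log₁₀(A_after/A_before) = 10 log₁₀(1.2334) = 0.9 dB.

0.9 dB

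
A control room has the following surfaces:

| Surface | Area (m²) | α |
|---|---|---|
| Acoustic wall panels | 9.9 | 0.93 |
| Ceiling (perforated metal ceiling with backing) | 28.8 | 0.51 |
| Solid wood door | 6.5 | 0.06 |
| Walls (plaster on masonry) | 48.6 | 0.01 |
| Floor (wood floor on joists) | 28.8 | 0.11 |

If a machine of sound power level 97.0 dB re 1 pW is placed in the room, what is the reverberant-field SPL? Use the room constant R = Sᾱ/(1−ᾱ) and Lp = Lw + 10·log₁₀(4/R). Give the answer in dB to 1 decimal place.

87.4 dB

Σ(Sᵢαᵢ) = 9.9·0.93 + 28.8·0.51 + 6.5·0.06 + 48.6·0.01 + 28.8·0.11 = 27.939; total area S = 122.6 m².
ᾱ = 0.2279, so room constant R = A/(1−ᾱ) = 36.186 m².
Lp = 97.0 + 10·log₁₀(4/36.186) = 97.0 + (-9.56) = 87.4 dB.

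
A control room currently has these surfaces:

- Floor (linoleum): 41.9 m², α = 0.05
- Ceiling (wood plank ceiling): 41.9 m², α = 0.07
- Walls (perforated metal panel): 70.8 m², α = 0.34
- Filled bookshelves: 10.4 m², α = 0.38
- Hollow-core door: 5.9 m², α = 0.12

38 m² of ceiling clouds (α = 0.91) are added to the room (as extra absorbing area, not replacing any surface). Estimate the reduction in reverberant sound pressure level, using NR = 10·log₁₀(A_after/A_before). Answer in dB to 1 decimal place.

3.1 dB

Summing Sᵢαᵢ: 2.095 + 2.933 + 24.072 + 3.952 + 0.708 → A_before = 33.760 sabins.
Added absorption = 38 × 0.91 = 34.580 sabins.
New total A_after = 68.340 sabins.
NR = 10·log₁₀(68.340/33.760) = 3.1 dB.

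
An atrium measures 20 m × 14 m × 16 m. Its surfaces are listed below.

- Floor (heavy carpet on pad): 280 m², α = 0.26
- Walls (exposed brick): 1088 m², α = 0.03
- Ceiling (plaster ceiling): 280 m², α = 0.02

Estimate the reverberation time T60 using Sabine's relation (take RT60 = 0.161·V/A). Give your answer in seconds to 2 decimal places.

Total absorption A = 280*0.26 + 1088*0.03 + 280*0.02
  = 72.800 + 32.640 + 5.600 = 111.040 m² sabins.
Room volume: 4480 m³.
Sabine: RT60 = 0.161 × 4480 / 111.040 = 6.50 s.

6.50 s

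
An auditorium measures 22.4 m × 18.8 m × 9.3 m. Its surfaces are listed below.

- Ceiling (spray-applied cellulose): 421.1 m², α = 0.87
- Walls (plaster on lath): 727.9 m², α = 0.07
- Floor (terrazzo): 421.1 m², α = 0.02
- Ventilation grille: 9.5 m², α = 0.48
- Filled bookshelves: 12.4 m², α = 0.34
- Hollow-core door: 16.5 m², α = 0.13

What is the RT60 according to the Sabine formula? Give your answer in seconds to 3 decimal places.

Total absorption A = 421.1×0.87 + 727.9×0.07 + 421.1×0.02 + 9.5×0.48 + 12.4×0.34 + 16.5×0.13
  = 366.357 + 50.953 + 8.422 + 4.560 + 4.216 + 2.145 = 436.653 m² sabins.
Room volume: 3916.416 m³.
Sabine: RT60 = 0.161 × 3916.416 / 436.653 = 1.444 s.

1.444 s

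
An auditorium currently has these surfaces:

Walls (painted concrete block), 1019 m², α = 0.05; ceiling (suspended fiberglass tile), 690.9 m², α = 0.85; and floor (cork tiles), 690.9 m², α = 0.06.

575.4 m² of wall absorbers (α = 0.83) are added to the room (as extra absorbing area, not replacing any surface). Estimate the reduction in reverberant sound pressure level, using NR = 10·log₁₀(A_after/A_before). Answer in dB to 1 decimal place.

2.3 dB

Total absorption A_before = 1019·0.05 + 690.9·0.85 + 690.9·0.06
  = 50.950 + 587.265 + 41.454 = 679.669 m² sabins.
Treatment contributes 575.4·0.83 = 477.582 sabins.
A_after = 679.669 + 477.582 = 1157.251 sabins.
Reduction = 10 log₁₀(A_after/A_before) = 10 log₁₀(1.7027) = 2.3 dB.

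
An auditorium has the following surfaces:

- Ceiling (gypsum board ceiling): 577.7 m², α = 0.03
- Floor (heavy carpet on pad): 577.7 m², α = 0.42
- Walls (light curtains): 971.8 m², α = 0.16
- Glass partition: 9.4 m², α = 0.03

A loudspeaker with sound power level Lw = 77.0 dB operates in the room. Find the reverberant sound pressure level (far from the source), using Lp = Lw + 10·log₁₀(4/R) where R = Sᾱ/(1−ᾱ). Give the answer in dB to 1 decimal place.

A = 415.735 sabins; S = 2136.6 m².
ᾱ = 415.735/2136.6 = 0.1946; R = Sᾱ/(1−ᾱ) = 415.735/(1−0.1946) = 516.185 m².
Lp = Lw + 10 log₁₀(4/R) = 77.0 -21.11 = 55.9 dB.

55.9 dB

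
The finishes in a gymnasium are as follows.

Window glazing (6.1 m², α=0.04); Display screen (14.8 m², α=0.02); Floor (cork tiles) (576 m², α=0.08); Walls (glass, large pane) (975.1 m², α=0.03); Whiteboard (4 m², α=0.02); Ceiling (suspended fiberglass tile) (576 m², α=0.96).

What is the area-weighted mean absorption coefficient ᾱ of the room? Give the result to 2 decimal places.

Total surface area S = 2152.0 m².
Σ(Sᵢαᵢ) = 6.1*0.04 + 14.8*0.02 + 576*0.08 + 975.1*0.03 + 4*0.02 + 576*0.96 = 628.913.
ᾱ = A/S = 0.29.

0.29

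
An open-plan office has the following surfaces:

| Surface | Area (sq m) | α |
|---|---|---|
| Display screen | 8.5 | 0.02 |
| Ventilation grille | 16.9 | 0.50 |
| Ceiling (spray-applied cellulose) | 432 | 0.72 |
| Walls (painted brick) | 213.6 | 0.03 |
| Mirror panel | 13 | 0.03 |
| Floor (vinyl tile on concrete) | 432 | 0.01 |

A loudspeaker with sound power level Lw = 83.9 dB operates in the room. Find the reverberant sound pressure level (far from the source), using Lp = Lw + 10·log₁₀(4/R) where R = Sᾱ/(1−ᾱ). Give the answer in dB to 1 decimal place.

A = 330.778 sabins; S = 1116.0 sq m.
ᾱ = 0.2964, so room constant R = A/(1−ᾱ) = 470.122 sq m.
Lp = Lw + 10 log₁₀(4/R) = 83.9 -20.70 = 63.2 dB.

63.2 dB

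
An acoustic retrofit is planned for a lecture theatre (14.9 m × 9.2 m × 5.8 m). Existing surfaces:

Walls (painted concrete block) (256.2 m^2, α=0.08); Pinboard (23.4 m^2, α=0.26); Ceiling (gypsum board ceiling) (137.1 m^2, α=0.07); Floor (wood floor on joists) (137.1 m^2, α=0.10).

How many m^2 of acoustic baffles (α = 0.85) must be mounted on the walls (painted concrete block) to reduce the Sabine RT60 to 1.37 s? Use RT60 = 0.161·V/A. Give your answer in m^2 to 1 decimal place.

Summing Sᵢαᵢ: 20.496 + 6.084 + 9.597 + 13.710 → A₁ = 49.887 sabins.
Required A₂ = 0.161·795.064/1.37 = 93.435 sabins.
Absorption to add: 93.435 − 49.887 = 43.548 sabins.
Each m^2 of panel replacing the walls (painted concrete block) adds (0.85 − 0.08) = 0.77 sabins.
Panel area = 43.548 / 0.77 = 56.6 m^2.

56.6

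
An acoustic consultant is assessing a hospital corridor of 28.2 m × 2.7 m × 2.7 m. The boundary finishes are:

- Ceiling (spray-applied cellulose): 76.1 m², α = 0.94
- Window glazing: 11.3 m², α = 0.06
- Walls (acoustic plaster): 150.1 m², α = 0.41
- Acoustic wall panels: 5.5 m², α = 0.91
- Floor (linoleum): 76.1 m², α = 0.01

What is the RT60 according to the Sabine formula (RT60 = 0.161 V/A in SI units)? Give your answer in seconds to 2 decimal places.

Summing Sᵢαᵢ: 71.534 + 0.678 + 61.541 + 5.005 + 0.761 → A = 139.519 sabins.
V = 28.2·2.7·2.7 = 205.578 m³.
RT60 = 0.161 · V / A = 0.161 × 205.578 / 139.519 = 0.24 s.

0.24 s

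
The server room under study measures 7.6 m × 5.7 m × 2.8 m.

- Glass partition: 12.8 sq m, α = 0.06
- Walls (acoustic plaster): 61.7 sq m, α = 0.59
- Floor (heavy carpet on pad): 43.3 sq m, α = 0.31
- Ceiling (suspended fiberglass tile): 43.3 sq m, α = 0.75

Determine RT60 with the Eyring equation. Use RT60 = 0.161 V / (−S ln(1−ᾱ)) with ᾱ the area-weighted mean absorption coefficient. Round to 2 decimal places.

Total surface area S = 12.8 + 61.7 + 43.3 + 43.3 = 161.1 sq m.
Σ(Sᵢαᵢ) = 12.8×0.06 + 61.7×0.59 + 43.3×0.31 + 43.3×0.75 = 83.069.
Mean coefficient ᾱ = A/S = 0.5156.
Eyring denominator: −S ln(1−ᾱ) = 116.772.
V = 7.6 × 5.7 × 2.8 = 121.296 m³.
T = 0.161·V/[−S·ln(1−ᾱ)] = 0.161·121.296/116.772 = 0.17 s.

0.17 s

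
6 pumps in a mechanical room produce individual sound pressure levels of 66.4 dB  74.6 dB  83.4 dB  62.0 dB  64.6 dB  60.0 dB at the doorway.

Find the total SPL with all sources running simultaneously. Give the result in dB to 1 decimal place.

84.1 dB

Σ 10^(Lᵢ/10) = 2.575e+08.
L_total = 10·log₁₀(2.575e+08) = 84.1 dB.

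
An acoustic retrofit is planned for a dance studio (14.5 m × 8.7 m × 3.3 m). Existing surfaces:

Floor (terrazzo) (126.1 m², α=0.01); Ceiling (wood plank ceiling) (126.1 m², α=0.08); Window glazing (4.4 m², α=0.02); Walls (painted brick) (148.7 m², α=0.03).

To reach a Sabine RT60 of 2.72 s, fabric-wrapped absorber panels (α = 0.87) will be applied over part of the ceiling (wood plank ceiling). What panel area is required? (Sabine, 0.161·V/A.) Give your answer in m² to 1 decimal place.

11.1

Equivalent absorption area: A₁ = 126.1·0.01 + 126.1·0.08 + 4.4·0.02 + 148.7·0.03 = 15.898 m².
Required A₂ = 0.161·416.295/2.72 = 24.641 sabins.
Absorption to add: 24.641 − 15.898 = 8.743 sabins.
Net gain per m²: Δα = 0.87 − 0.08 = 0.79.
Area = ΔA/Δα = 8.743/0.79 = 11.1 m².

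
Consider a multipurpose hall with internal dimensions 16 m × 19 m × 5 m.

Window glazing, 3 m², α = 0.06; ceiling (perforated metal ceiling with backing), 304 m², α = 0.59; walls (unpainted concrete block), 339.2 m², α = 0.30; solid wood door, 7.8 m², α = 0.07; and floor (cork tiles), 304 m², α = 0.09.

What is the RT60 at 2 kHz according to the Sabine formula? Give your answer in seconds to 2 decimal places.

0.79 s

Equivalent absorption area: A = 3·0.06 + 304·0.59 + 339.2·0.30 + 7.8·0.07 + 304·0.09 = 309.206 m².
Volume V = 16 × 19 × 5 = 1520 m³.
T = 0.161 V/A = 0.161·1520/309.206 = 0.79 s.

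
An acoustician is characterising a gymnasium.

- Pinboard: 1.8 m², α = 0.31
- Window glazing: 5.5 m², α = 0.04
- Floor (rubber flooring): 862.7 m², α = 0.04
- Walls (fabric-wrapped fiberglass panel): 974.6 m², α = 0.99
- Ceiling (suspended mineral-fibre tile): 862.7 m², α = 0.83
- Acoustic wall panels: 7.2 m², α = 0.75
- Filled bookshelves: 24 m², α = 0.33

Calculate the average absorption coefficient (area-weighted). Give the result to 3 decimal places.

Total surface area S = 2738.5 m².
Weighted sum Σ Sα = 1729.501.
ᾱ = A/S = 0.632.

0.632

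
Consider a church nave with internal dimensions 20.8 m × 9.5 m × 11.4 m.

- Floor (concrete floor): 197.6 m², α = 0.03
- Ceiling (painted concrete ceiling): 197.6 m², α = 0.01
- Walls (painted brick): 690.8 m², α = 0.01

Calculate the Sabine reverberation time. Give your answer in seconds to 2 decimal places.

24.49 s

Equivalent absorption area: A = 197.6·0.03 + 197.6·0.01 + 690.8·0.01 = 14.812 m².
Room volume: 2252.64 m³.
Sabine: RT60 = 0.161 × 2252.64 / 14.812 = 24.49 s.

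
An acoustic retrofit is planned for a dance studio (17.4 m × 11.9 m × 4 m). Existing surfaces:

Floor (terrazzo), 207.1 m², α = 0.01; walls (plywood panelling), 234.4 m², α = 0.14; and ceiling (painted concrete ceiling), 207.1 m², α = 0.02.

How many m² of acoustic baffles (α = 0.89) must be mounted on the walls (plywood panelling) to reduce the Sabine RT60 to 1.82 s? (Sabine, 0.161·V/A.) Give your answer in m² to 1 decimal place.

Equivalent absorption area: A₁ = 207.1·0.01 + 234.4·0.14 + 207.1·0.02 = 39.029 m².
Required A₂ = 0.161·828.24/1.82 = 73.267 sabins.
Absorption to add: 73.267 − 39.029 = 34.238 sabins.
Net gain per m²: Δα = 0.89 − 0.14 = 0.75.
Area = ΔA/Δα = 34.238/0.75 = 45.7 m².

45.7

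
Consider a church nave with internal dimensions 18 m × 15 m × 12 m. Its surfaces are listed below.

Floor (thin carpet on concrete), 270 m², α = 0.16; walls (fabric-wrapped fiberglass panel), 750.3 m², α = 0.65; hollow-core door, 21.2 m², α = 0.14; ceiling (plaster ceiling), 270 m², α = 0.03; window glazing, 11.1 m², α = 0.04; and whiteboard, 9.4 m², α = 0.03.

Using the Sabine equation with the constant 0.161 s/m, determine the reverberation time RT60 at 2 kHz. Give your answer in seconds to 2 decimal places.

Summing Sᵢαᵢ: 43.200 + 487.695 + 2.968 + 8.100 + 0.444 + 0.282 → A = 542.689 sabins.
Room volume: 3240 m³.
Sabine: RT60 = 0.161 × 3240 / 542.689 = 0.96 s.

0.96 seconds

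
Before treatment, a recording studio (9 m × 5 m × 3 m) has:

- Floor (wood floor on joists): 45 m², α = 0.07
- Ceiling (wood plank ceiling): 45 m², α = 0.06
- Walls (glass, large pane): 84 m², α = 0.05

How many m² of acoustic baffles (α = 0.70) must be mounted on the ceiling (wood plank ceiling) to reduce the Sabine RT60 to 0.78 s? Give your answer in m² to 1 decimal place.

27.8

Total absorption A₁ = 45*0.07 + 45*0.06 + 84*0.05
  = 3.150 + 2.700 + 4.200 = 10.050 m² sabins.
V = 135 m³. Target absorption A₂ = 0.161 × 135 / 0.78 = 27.865 sabins.
ΔA needed = 27.865 − 10.050 = 17.815 sabins.
Net gain per m²: Δα = 0.70 − 0.06 = 0.64.
Panel area = 17.815 / 0.64 = 27.8 m².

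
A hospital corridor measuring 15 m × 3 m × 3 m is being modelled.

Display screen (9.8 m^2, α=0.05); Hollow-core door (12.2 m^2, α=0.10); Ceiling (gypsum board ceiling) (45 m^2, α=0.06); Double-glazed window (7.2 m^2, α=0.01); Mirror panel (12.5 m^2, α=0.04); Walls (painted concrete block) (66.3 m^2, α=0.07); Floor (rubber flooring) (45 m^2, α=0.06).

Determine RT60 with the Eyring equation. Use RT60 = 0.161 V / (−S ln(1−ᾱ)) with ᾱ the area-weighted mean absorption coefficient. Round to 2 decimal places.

1.71 s

Total surface area S = 9.8 + 12.2 + 45 + 7.2 + 12.5 + 66.3 + 45 = 198.0 m^2.
Σ(Sᵢαᵢ) = 9.8×0.05 + 12.2×0.10 + 45×0.06 + 7.2×0.01 + 12.5×0.04 + 66.3×0.07 + 45×0.06 = 12.323.
Mean coefficient ᾱ = A/S = 0.0622.
Eyring denominator: −S ln(1−ᾱ) = 12.715.
V = 15 × 3 × 3 = 135 m³.
RT60 = 0.161 × 135 / 12.715 = 1.71 s.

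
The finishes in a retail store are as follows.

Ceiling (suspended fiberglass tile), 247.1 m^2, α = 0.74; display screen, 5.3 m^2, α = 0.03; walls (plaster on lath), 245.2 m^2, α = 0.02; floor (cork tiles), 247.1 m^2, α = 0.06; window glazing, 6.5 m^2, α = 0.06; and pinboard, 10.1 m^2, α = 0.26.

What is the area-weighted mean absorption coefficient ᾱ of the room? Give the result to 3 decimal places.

0.270

S = Σ Sᵢ = 247.1 + 5.3 + 245.2 + 247.1 + 6.5 + 10.1 = 761.3 m^2.
Weighted sum Σ Sα = 205.759.
ᾱ = A/S = 0.270.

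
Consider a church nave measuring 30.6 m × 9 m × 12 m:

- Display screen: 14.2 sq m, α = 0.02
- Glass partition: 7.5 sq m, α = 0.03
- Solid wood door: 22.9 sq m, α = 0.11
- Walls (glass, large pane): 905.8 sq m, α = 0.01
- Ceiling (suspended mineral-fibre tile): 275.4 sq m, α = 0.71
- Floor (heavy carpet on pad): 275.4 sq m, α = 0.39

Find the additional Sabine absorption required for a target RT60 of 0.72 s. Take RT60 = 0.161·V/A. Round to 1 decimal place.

Summing Sᵢαᵢ: 0.284 + 0.225 + 2.519 + 9.058 + 195.534 + 107.406 → A₁ = 315.026 sabins.
V = 3304.8 m³. Required absorption A₂ = 0.161 × 3304.8 / 0.72 = 738.990 sabins.
Additional absorption ΔA = 738.990 − 315.026 = 424.0 sabins.

424.0 sabins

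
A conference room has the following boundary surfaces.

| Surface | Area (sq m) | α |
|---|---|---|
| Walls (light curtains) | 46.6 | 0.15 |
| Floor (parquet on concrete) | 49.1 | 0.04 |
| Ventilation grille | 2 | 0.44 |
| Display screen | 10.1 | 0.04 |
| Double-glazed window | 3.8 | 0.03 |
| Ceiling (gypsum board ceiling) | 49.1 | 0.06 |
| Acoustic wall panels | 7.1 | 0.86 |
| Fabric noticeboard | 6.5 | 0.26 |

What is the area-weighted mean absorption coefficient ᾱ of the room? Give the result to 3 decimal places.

S = Σ Sᵢ = 46.6 + 49.1 + 2 + 10.1 + 3.8 + 49.1 + 7.1 + 6.5 = 174.3 sq m.
A = 46.6*0.15 + 49.1*0.04 + 2*0.44 + 10.1*0.04 + 3.8*0.03 + 49.1*0.06 + 7.1*0.86 + 6.5*0.26 = 21.094 sabins.
ᾱ = A/S = 0.121.

0.121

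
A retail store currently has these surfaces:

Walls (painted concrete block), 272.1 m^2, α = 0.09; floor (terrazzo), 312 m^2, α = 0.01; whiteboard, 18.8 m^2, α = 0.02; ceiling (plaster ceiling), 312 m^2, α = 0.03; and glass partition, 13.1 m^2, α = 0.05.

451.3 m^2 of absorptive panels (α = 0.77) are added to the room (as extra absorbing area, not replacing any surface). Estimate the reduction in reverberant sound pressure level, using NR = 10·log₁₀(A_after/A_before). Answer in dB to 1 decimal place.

10.1 dB

Equivalent absorption area: A_before = 272.1*0.09 + 312*0.01 + 18.8*0.02 + 312*0.03 + 13.1*0.05 = 38.000 m^2.
Added absorption = 451.3 × 0.77 = 347.501 sabins.
A_after = 38.000 + 347.501 = 385.501 sabins.
Reduction = 10 log₁₀(A_after/A_before) = 10 log₁₀(10.1448) = 10.1 dB.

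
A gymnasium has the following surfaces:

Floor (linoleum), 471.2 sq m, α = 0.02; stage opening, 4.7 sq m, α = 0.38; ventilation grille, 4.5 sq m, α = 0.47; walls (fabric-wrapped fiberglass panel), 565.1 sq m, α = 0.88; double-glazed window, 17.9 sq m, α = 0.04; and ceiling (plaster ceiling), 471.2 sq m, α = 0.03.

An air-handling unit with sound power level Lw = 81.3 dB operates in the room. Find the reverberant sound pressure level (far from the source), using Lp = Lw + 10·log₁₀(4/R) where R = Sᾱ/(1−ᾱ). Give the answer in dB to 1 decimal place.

Σ(Sᵢαᵢ) = 471.2×0.02 + 4.7×0.38 + 4.5×0.47 + 565.1×0.88 + 17.9×0.04 + 471.2×0.03 = 525.465; total area S = 1534.6 sq m.
ᾱ = 525.465/1534.6 = 0.3424; R = Sᾱ/(1−ᾱ) = 525.465/(1−0.3424) = 799.065 sq m.
Lp = 81.3 + 10·log₁₀(4/799.065) = 81.3 + (-23.01) = 58.3 dB.

58.3 dB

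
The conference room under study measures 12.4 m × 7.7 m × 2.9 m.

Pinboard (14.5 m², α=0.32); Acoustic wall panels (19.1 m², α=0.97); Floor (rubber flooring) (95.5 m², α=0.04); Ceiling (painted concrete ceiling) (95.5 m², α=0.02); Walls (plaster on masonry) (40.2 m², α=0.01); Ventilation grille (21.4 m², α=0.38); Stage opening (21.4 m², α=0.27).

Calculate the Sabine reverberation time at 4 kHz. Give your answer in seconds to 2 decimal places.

1.03 s

Total absorption A = 14.5·0.32 + 19.1·0.97 + 95.5·0.04 + 95.5·0.02 + 40.2·0.01 + 21.4·0.38 + 21.4·0.27
  = 4.640 + 18.527 + 3.820 + 1.910 + 0.402 + 8.132 + 5.778 = 43.209 m² sabins.
Volume V = 12.4 × 7.7 × 2.9 = 276.892 m³.
T = 0.161 V/A = 0.161·276.892/43.209 = 1.03 s.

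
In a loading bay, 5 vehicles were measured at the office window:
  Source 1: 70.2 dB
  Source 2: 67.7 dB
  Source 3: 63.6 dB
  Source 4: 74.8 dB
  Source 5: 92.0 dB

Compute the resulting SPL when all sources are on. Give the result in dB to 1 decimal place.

Sum in the linear (power) domain: Σ 10^(Lᵢ/10) = 10^(70.2/10) + 10^(67.7/10) + 10^(63.6/10) + 10^(74.8/10) + 10^(92.0/10) = 1.634e+09.
Back to dB: 10·log₁₀ Σ = 92.1 dB.

92.1 dB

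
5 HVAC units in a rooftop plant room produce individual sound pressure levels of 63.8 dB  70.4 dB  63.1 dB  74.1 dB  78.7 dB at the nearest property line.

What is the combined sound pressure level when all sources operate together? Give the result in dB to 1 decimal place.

Σ 10^(Lᵢ/10) = 1.152e+08.
Back to dB: 10·log₁₀ Σ = 80.6 dB.

80.6 dB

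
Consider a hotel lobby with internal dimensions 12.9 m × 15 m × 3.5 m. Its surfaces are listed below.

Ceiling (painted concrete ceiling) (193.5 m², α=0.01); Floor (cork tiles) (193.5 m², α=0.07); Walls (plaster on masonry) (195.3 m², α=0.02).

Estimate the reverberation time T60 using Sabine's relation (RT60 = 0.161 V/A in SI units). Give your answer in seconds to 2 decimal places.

Total absorption A = 193.5·0.01 + 193.5·0.07 + 195.3·0.02
  = 1.935 + 13.545 + 3.906 = 19.386 m² sabins.
V = 12.9·15·3.5 = 677.25 m³.
RT60 = 0.161 · V / A = 0.161 × 677.25 / 19.386 = 5.62 s.

5.62 seconds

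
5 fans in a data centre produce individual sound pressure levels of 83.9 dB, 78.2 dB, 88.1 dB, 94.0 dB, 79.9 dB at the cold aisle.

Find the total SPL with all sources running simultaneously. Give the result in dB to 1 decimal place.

Converting to relative power and adding: 10^(83.9/10) + 10^(78.2/10) + 10^(88.1/10) + 10^(94.0/10) + 10^(79.9/10) = 3.567e+09.
Back to dB: 10·log₁₀ Σ = 95.5 dB.

95.5 dB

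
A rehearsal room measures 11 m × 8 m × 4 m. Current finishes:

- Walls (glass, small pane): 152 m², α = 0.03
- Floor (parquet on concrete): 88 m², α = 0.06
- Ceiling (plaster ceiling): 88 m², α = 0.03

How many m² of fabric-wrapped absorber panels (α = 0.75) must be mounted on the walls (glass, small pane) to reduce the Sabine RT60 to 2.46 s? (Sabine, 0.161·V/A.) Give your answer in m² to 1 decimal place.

Summing Sᵢαᵢ: 4.560 + 5.280 + 2.640 → A₁ = 12.480 sabins.
V = 352 m³. Target absorption A₂ = 0.161 × 352 / 2.46 = 23.037 sabins.
Absorption to add: 23.037 − 12.480 = 10.557 sabins.
Each m² of panel replacing the walls (glass, small pane) adds (0.75 − 0.03) = 0.72 sabins.
Panel area = 10.557 / 0.72 = 14.7 m².

14.7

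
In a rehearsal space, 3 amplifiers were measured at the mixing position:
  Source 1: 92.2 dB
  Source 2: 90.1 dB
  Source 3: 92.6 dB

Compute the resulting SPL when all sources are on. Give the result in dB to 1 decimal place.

Σ 10^(Lᵢ/10) = 4.503e+09.
Back to dB: 10·log₁₀ Σ = 96.5 dB.

96.5 dB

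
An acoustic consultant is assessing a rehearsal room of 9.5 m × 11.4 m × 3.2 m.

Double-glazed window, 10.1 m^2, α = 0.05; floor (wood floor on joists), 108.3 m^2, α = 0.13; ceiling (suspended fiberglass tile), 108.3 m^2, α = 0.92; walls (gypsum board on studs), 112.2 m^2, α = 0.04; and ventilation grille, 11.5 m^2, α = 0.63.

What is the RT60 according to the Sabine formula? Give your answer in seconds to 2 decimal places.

Total absorption A = 10.1×0.05 + 108.3×0.13 + 108.3×0.92 + 112.2×0.04 + 11.5×0.63
  = 0.505 + 14.079 + 99.636 + 4.488 + 7.245 = 125.953 m^2 sabins.
Room volume: 346.56 m³.
T = 0.161 V/A = 0.161·346.56/125.953 = 0.44 s.

0.44 sec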